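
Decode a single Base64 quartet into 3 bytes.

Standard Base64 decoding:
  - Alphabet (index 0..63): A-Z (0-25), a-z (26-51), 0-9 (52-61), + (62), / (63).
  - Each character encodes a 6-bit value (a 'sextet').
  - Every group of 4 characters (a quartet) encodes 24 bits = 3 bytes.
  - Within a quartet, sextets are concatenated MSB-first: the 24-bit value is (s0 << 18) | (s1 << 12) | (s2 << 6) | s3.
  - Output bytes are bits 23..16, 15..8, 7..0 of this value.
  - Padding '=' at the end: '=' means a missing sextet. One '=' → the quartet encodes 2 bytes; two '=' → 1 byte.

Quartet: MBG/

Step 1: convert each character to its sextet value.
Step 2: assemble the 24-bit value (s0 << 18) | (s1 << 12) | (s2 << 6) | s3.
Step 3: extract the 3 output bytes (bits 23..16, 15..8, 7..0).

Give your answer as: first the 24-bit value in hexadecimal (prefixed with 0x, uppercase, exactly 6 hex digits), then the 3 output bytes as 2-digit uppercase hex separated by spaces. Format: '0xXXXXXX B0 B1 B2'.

Sextets: M=12, B=1, G=6, /=63
24-bit: (12<<18) | (1<<12) | (6<<6) | 63
      = 0x300000 | 0x001000 | 0x000180 | 0x00003F
      = 0x3011BF
Bytes: (v>>16)&0xFF=30, (v>>8)&0xFF=11, v&0xFF=BF

Answer: 0x3011BF 30 11 BF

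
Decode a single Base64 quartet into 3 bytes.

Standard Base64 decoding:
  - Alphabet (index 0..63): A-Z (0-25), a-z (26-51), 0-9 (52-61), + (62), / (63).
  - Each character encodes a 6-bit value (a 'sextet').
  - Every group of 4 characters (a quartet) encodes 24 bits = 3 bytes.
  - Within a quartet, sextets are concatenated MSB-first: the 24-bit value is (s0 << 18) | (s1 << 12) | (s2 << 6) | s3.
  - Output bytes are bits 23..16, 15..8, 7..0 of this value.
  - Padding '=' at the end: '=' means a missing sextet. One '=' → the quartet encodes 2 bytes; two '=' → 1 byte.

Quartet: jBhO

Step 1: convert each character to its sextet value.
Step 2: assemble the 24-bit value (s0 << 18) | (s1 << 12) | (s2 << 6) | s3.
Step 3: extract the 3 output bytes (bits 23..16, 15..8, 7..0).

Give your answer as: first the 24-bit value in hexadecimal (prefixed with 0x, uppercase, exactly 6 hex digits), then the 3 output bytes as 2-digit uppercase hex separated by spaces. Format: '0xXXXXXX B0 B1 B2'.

Sextets: j=35, B=1, h=33, O=14
24-bit: (35<<18) | (1<<12) | (33<<6) | 14
      = 0x8C0000 | 0x001000 | 0x000840 | 0x00000E
      = 0x8C184E
Bytes: (v>>16)&0xFF=8C, (v>>8)&0xFF=18, v&0xFF=4E

Answer: 0x8C184E 8C 18 4E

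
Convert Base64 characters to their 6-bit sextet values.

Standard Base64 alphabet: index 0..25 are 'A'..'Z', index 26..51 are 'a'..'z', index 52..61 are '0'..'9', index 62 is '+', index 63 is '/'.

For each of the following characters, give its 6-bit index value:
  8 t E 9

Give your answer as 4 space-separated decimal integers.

'8': 0..9 range, 52 + ord('8') − ord('0') = 60
't': a..z range, 26 + ord('t') − ord('a') = 45
'E': A..Z range, ord('E') − ord('A') = 4
'9': 0..9 range, 52 + ord('9') − ord('0') = 61

Answer: 60 45 4 61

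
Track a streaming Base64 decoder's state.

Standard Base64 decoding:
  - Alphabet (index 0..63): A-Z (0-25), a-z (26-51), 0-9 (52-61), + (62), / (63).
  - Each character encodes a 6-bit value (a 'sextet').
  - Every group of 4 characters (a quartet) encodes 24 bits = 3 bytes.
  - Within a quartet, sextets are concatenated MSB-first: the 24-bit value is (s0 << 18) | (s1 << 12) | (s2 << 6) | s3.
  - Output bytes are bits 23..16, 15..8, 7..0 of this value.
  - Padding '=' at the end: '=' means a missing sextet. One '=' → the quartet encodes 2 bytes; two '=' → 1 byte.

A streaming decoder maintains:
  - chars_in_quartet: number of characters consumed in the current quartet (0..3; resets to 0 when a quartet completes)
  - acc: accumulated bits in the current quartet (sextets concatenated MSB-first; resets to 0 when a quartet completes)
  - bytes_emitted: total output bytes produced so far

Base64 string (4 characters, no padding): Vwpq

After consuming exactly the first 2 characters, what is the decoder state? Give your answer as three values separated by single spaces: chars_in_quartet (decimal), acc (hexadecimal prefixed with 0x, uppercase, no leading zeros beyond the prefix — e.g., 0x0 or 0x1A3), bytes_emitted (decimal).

Answer: 2 0x570 0

Derivation:
After char 0 ('V'=21): chars_in_quartet=1 acc=0x15 bytes_emitted=0
After char 1 ('w'=48): chars_in_quartet=2 acc=0x570 bytes_emitted=0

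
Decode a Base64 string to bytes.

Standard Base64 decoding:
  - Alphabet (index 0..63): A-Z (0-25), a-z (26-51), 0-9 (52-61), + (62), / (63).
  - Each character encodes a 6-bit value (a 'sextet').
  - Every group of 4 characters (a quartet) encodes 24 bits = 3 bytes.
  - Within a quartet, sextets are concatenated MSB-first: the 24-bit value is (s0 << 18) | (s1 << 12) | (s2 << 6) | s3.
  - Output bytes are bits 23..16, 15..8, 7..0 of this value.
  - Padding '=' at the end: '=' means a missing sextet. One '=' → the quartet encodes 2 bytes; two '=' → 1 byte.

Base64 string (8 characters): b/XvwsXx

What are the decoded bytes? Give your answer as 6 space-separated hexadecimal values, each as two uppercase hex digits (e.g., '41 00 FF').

Answer: 6F F5 EF C2 C5 F1

Derivation:
After char 0 ('b'=27): chars_in_quartet=1 acc=0x1B bytes_emitted=0
After char 1 ('/'=63): chars_in_quartet=2 acc=0x6FF bytes_emitted=0
After char 2 ('X'=23): chars_in_quartet=3 acc=0x1BFD7 bytes_emitted=0
After char 3 ('v'=47): chars_in_quartet=4 acc=0x6FF5EF -> emit 6F F5 EF, reset; bytes_emitted=3
After char 4 ('w'=48): chars_in_quartet=1 acc=0x30 bytes_emitted=3
After char 5 ('s'=44): chars_in_quartet=2 acc=0xC2C bytes_emitted=3
After char 6 ('X'=23): chars_in_quartet=3 acc=0x30B17 bytes_emitted=3
After char 7 ('x'=49): chars_in_quartet=4 acc=0xC2C5F1 -> emit C2 C5 F1, reset; bytes_emitted=6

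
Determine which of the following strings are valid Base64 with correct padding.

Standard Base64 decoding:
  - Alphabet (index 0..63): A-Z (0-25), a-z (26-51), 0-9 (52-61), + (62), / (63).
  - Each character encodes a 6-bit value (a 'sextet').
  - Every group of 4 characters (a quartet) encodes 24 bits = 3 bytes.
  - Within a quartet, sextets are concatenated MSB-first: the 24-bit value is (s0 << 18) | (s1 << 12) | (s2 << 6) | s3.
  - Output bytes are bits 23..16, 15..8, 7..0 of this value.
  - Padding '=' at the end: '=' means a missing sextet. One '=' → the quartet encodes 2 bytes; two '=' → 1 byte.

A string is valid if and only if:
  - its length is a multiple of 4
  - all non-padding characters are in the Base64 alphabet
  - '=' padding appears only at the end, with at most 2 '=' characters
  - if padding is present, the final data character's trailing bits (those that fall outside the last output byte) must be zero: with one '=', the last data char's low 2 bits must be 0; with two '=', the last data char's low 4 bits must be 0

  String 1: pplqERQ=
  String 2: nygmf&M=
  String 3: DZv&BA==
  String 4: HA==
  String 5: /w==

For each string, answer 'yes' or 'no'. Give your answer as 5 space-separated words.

Answer: yes no no yes yes

Derivation:
String 1: 'pplqERQ=' → valid
String 2: 'nygmf&M=' → invalid (bad char(s): ['&'])
String 3: 'DZv&BA==' → invalid (bad char(s): ['&'])
String 4: 'HA==' → valid
String 5: '/w==' → valid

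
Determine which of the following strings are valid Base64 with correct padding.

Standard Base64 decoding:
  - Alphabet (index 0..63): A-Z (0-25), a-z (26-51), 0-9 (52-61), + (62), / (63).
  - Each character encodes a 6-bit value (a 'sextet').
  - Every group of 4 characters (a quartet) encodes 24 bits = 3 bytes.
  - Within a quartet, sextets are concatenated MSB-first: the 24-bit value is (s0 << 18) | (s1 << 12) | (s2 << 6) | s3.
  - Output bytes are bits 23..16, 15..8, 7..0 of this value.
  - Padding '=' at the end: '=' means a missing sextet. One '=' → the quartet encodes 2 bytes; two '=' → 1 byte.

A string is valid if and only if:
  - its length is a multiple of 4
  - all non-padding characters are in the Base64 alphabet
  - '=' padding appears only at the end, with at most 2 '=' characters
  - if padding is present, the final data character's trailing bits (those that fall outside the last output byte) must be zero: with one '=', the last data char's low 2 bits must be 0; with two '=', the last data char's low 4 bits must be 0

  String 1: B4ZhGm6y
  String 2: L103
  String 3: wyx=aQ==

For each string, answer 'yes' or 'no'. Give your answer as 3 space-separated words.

Answer: yes yes no

Derivation:
String 1: 'B4ZhGm6y' → valid
String 2: 'L103' → valid
String 3: 'wyx=aQ==' → invalid (bad char(s): ['=']; '=' in middle)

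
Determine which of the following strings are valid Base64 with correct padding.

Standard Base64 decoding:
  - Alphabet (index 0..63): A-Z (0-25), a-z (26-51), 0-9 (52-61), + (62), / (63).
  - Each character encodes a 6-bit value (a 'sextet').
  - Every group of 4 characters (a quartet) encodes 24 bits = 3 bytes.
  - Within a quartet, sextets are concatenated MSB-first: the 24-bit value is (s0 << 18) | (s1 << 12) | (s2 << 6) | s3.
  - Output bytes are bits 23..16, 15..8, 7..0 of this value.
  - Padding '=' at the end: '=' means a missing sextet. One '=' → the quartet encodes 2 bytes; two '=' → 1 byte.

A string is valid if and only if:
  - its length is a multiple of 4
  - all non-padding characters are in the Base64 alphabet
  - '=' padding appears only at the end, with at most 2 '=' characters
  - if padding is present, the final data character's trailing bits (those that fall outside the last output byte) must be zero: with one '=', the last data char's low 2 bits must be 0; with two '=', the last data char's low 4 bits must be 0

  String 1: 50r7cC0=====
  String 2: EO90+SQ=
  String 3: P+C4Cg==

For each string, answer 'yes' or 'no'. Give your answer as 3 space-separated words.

Answer: no yes yes

Derivation:
String 1: '50r7cC0=====' → invalid (5 pad chars (max 2))
String 2: 'EO90+SQ=' → valid
String 3: 'P+C4Cg==' → valid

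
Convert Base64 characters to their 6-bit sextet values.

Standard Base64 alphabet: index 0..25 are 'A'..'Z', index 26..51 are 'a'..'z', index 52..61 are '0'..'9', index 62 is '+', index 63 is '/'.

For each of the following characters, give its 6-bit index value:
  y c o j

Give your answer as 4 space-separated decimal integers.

'y': a..z range, 26 + ord('y') − ord('a') = 50
'c': a..z range, 26 + ord('c') − ord('a') = 28
'o': a..z range, 26 + ord('o') − ord('a') = 40
'j': a..z range, 26 + ord('j') − ord('a') = 35

Answer: 50 28 40 35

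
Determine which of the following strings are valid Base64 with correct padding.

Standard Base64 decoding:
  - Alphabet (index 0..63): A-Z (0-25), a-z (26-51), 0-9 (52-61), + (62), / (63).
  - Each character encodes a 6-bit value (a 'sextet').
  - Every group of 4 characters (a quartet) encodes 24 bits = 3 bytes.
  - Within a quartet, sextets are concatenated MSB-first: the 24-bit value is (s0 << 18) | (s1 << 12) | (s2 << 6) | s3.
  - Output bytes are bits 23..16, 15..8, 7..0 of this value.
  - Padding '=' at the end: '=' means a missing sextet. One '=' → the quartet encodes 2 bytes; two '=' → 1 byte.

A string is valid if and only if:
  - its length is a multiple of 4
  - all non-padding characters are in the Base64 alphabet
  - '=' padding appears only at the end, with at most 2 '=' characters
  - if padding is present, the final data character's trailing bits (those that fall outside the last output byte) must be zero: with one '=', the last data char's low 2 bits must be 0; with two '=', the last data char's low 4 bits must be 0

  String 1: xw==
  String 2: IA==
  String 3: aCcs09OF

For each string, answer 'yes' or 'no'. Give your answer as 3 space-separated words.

Answer: yes yes yes

Derivation:
String 1: 'xw==' → valid
String 2: 'IA==' → valid
String 3: 'aCcs09OF' → valid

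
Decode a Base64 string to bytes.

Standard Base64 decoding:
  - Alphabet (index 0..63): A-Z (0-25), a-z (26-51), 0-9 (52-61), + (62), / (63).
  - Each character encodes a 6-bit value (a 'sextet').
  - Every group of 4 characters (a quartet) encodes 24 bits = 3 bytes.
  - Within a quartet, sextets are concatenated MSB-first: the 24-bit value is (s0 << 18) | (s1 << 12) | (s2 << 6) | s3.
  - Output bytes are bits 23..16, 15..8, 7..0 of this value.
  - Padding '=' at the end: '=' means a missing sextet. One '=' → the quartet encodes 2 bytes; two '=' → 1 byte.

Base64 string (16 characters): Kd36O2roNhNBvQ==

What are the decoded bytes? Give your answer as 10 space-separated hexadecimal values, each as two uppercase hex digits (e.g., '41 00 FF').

Answer: 29 DD FA 3B 6A E8 36 13 41 BD

Derivation:
After char 0 ('K'=10): chars_in_quartet=1 acc=0xA bytes_emitted=0
After char 1 ('d'=29): chars_in_quartet=2 acc=0x29D bytes_emitted=0
After char 2 ('3'=55): chars_in_quartet=3 acc=0xA777 bytes_emitted=0
After char 3 ('6'=58): chars_in_quartet=4 acc=0x29DDFA -> emit 29 DD FA, reset; bytes_emitted=3
After char 4 ('O'=14): chars_in_quartet=1 acc=0xE bytes_emitted=3
After char 5 ('2'=54): chars_in_quartet=2 acc=0x3B6 bytes_emitted=3
After char 6 ('r'=43): chars_in_quartet=3 acc=0xEDAB bytes_emitted=3
After char 7 ('o'=40): chars_in_quartet=4 acc=0x3B6AE8 -> emit 3B 6A E8, reset; bytes_emitted=6
After char 8 ('N'=13): chars_in_quartet=1 acc=0xD bytes_emitted=6
After char 9 ('h'=33): chars_in_quartet=2 acc=0x361 bytes_emitted=6
After char 10 ('N'=13): chars_in_quartet=3 acc=0xD84D bytes_emitted=6
After char 11 ('B'=1): chars_in_quartet=4 acc=0x361341 -> emit 36 13 41, reset; bytes_emitted=9
After char 12 ('v'=47): chars_in_quartet=1 acc=0x2F bytes_emitted=9
After char 13 ('Q'=16): chars_in_quartet=2 acc=0xBD0 bytes_emitted=9
Padding '==': partial quartet acc=0xBD0 -> emit BD; bytes_emitted=10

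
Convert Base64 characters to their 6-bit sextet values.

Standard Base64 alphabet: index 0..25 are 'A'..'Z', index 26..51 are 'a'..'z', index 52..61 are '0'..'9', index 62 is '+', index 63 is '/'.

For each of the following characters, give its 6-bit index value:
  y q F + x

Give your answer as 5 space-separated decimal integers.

Answer: 50 42 5 62 49

Derivation:
'y': a..z range, 26 + ord('y') − ord('a') = 50
'q': a..z range, 26 + ord('q') − ord('a') = 42
'F': A..Z range, ord('F') − ord('A') = 5
'+': index 62
'x': a..z range, 26 + ord('x') − ord('a') = 49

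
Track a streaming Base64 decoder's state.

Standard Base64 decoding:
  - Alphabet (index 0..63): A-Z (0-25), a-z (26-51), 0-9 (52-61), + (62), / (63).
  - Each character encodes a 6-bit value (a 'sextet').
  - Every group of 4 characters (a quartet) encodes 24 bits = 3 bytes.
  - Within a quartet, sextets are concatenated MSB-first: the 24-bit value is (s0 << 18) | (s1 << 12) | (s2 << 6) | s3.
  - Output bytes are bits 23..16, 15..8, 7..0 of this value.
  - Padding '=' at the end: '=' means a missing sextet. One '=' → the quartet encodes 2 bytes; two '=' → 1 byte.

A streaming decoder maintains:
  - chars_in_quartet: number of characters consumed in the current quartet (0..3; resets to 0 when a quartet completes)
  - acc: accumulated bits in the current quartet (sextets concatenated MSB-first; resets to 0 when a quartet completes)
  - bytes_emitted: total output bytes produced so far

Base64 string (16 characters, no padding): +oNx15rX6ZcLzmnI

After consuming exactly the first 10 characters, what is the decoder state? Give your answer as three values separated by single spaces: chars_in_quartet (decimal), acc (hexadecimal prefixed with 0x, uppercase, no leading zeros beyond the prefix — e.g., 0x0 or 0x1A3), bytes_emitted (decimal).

After char 0 ('+'=62): chars_in_quartet=1 acc=0x3E bytes_emitted=0
After char 1 ('o'=40): chars_in_quartet=2 acc=0xFA8 bytes_emitted=0
After char 2 ('N'=13): chars_in_quartet=3 acc=0x3EA0D bytes_emitted=0
After char 3 ('x'=49): chars_in_quartet=4 acc=0xFA8371 -> emit FA 83 71, reset; bytes_emitted=3
After char 4 ('1'=53): chars_in_quartet=1 acc=0x35 bytes_emitted=3
After char 5 ('5'=57): chars_in_quartet=2 acc=0xD79 bytes_emitted=3
After char 6 ('r'=43): chars_in_quartet=3 acc=0x35E6B bytes_emitted=3
After char 7 ('X'=23): chars_in_quartet=4 acc=0xD79AD7 -> emit D7 9A D7, reset; bytes_emitted=6
After char 8 ('6'=58): chars_in_quartet=1 acc=0x3A bytes_emitted=6
After char 9 ('Z'=25): chars_in_quartet=2 acc=0xE99 bytes_emitted=6

Answer: 2 0xE99 6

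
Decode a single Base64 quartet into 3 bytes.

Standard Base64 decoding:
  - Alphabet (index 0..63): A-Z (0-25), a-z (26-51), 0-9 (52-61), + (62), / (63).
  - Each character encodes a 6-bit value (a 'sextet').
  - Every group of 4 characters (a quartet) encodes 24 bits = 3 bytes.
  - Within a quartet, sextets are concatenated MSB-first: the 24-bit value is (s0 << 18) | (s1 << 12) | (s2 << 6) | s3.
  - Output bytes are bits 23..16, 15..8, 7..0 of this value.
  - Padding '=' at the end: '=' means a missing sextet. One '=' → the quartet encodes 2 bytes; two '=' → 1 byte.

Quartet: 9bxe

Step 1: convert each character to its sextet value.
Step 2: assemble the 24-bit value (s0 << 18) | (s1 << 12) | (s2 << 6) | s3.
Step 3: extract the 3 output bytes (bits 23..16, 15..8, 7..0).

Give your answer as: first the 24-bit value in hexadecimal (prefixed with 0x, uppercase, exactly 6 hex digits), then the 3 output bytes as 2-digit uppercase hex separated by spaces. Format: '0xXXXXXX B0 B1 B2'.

Answer: 0xF5BC5E F5 BC 5E

Derivation:
Sextets: 9=61, b=27, x=49, e=30
24-bit: (61<<18) | (27<<12) | (49<<6) | 30
      = 0xF40000 | 0x01B000 | 0x000C40 | 0x00001E
      = 0xF5BC5E
Bytes: (v>>16)&0xFF=F5, (v>>8)&0xFF=BC, v&0xFF=5E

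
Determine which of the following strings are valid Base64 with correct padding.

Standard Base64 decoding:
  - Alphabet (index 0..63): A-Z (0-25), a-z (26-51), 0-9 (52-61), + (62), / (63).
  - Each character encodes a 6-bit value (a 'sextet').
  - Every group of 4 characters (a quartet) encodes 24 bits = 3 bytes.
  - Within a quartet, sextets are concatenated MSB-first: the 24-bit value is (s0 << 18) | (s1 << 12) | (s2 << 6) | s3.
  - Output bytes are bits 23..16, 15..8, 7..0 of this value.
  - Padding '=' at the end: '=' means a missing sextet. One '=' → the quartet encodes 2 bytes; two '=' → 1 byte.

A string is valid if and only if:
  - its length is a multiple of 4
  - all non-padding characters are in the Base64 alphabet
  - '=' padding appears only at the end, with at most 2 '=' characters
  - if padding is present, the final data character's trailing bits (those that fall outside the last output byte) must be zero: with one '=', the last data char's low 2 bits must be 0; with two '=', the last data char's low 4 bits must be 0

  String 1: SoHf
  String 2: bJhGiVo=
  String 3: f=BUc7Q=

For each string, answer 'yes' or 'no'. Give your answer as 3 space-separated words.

Answer: yes yes no

Derivation:
String 1: 'SoHf' → valid
String 2: 'bJhGiVo=' → valid
String 3: 'f=BUc7Q=' → invalid (bad char(s): ['=']; '=' in middle)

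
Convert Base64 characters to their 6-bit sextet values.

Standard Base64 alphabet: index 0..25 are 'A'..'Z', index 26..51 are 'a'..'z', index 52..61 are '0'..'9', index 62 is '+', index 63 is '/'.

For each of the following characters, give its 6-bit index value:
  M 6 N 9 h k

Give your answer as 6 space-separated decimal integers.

Answer: 12 58 13 61 33 36

Derivation:
'M': A..Z range, ord('M') − ord('A') = 12
'6': 0..9 range, 52 + ord('6') − ord('0') = 58
'N': A..Z range, ord('N') − ord('A') = 13
'9': 0..9 range, 52 + ord('9') − ord('0') = 61
'h': a..z range, 26 + ord('h') − ord('a') = 33
'k': a..z range, 26 + ord('k') − ord('a') = 36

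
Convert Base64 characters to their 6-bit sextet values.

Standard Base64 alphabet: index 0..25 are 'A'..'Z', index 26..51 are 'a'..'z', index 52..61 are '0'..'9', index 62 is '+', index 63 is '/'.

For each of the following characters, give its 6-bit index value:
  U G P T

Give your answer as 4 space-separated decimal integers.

Answer: 20 6 15 19

Derivation:
'U': A..Z range, ord('U') − ord('A') = 20
'G': A..Z range, ord('G') − ord('A') = 6
'P': A..Z range, ord('P') − ord('A') = 15
'T': A..Z range, ord('T') − ord('A') = 19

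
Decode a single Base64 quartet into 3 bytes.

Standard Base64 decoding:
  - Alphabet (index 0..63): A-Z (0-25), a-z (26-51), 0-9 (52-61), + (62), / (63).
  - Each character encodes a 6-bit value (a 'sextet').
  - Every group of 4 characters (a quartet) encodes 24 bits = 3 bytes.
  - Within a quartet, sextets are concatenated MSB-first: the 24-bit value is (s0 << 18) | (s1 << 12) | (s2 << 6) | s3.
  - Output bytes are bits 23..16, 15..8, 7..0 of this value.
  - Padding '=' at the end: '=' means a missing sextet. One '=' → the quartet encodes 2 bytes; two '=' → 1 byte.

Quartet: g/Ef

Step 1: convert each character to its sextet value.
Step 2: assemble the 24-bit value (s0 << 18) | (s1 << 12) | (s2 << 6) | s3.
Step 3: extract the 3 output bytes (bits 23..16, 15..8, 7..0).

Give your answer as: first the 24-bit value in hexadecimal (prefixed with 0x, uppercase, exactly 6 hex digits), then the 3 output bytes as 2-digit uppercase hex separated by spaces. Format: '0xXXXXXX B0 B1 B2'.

Answer: 0x83F11F 83 F1 1F

Derivation:
Sextets: g=32, /=63, E=4, f=31
24-bit: (32<<18) | (63<<12) | (4<<6) | 31
      = 0x800000 | 0x03F000 | 0x000100 | 0x00001F
      = 0x83F11F
Bytes: (v>>16)&0xFF=83, (v>>8)&0xFF=F1, v&0xFF=1F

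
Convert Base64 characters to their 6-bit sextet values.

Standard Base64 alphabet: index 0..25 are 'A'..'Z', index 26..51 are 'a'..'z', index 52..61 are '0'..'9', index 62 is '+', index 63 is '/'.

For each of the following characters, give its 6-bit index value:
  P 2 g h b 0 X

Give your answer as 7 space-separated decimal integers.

Answer: 15 54 32 33 27 52 23

Derivation:
'P': A..Z range, ord('P') − ord('A') = 15
'2': 0..9 range, 52 + ord('2') − ord('0') = 54
'g': a..z range, 26 + ord('g') − ord('a') = 32
'h': a..z range, 26 + ord('h') − ord('a') = 33
'b': a..z range, 26 + ord('b') − ord('a') = 27
'0': 0..9 range, 52 + ord('0') − ord('0') = 52
'X': A..Z range, ord('X') − ord('A') = 23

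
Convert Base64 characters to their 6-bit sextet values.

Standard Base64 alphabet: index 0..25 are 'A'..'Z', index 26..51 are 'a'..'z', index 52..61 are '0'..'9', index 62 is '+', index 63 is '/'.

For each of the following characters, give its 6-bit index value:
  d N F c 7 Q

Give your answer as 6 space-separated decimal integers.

'd': a..z range, 26 + ord('d') − ord('a') = 29
'N': A..Z range, ord('N') − ord('A') = 13
'F': A..Z range, ord('F') − ord('A') = 5
'c': a..z range, 26 + ord('c') − ord('a') = 28
'7': 0..9 range, 52 + ord('7') − ord('0') = 59
'Q': A..Z range, ord('Q') − ord('A') = 16

Answer: 29 13 5 28 59 16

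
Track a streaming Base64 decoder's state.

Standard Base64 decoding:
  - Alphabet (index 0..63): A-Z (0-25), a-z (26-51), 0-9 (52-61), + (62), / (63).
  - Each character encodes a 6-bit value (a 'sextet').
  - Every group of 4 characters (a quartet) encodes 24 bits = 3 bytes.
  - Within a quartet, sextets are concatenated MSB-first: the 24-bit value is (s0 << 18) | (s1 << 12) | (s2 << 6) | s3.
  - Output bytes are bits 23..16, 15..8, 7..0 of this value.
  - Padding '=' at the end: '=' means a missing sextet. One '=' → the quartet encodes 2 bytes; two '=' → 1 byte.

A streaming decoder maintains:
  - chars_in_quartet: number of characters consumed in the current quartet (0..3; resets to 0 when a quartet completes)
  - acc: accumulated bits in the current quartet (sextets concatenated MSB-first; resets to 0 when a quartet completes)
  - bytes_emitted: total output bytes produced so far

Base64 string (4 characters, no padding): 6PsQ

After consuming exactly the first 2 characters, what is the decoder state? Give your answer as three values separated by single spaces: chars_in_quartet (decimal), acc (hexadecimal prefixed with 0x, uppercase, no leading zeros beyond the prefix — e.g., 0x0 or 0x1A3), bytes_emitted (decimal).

Answer: 2 0xE8F 0

Derivation:
After char 0 ('6'=58): chars_in_quartet=1 acc=0x3A bytes_emitted=0
After char 1 ('P'=15): chars_in_quartet=2 acc=0xE8F bytes_emitted=0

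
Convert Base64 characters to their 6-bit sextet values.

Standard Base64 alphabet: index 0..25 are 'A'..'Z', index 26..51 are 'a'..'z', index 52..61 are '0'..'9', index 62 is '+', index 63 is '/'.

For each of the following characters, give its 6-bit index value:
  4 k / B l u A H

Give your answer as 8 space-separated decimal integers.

'4': 0..9 range, 52 + ord('4') − ord('0') = 56
'k': a..z range, 26 + ord('k') − ord('a') = 36
'/': index 63
'B': A..Z range, ord('B') − ord('A') = 1
'l': a..z range, 26 + ord('l') − ord('a') = 37
'u': a..z range, 26 + ord('u') − ord('a') = 46
'A': A..Z range, ord('A') − ord('A') = 0
'H': A..Z range, ord('H') − ord('A') = 7

Answer: 56 36 63 1 37 46 0 7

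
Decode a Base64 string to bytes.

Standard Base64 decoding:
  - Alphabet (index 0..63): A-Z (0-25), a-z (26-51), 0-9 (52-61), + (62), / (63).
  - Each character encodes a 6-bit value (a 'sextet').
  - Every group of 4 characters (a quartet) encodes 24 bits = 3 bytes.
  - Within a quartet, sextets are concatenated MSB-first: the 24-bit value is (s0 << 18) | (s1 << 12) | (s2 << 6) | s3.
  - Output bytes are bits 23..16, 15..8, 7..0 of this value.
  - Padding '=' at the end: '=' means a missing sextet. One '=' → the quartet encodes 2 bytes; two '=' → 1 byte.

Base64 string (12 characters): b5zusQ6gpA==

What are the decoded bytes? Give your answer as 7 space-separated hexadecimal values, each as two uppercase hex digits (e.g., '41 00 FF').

Answer: 6F 9C EE B1 0E A0 A4

Derivation:
After char 0 ('b'=27): chars_in_quartet=1 acc=0x1B bytes_emitted=0
After char 1 ('5'=57): chars_in_quartet=2 acc=0x6F9 bytes_emitted=0
After char 2 ('z'=51): chars_in_quartet=3 acc=0x1BE73 bytes_emitted=0
After char 3 ('u'=46): chars_in_quartet=4 acc=0x6F9CEE -> emit 6F 9C EE, reset; bytes_emitted=3
After char 4 ('s'=44): chars_in_quartet=1 acc=0x2C bytes_emitted=3
After char 5 ('Q'=16): chars_in_quartet=2 acc=0xB10 bytes_emitted=3
After char 6 ('6'=58): chars_in_quartet=3 acc=0x2C43A bytes_emitted=3
After char 7 ('g'=32): chars_in_quartet=4 acc=0xB10EA0 -> emit B1 0E A0, reset; bytes_emitted=6
After char 8 ('p'=41): chars_in_quartet=1 acc=0x29 bytes_emitted=6
After char 9 ('A'=0): chars_in_quartet=2 acc=0xA40 bytes_emitted=6
Padding '==': partial quartet acc=0xA40 -> emit A4; bytes_emitted=7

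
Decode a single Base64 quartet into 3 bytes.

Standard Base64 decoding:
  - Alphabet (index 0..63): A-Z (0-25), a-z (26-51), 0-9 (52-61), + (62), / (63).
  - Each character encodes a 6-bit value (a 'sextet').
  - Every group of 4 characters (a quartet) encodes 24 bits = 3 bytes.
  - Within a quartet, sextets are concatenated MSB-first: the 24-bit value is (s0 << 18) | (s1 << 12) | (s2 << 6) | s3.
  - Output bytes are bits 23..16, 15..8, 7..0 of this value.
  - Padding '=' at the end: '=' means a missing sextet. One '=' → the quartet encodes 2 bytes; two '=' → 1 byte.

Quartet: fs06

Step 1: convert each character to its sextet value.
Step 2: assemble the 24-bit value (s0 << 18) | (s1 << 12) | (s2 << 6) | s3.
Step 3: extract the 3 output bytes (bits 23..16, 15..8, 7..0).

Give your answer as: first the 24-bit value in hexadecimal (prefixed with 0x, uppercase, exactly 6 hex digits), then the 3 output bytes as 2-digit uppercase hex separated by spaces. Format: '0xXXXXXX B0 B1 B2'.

Sextets: f=31, s=44, 0=52, 6=58
24-bit: (31<<18) | (44<<12) | (52<<6) | 58
      = 0x7C0000 | 0x02C000 | 0x000D00 | 0x00003A
      = 0x7ECD3A
Bytes: (v>>16)&0xFF=7E, (v>>8)&0xFF=CD, v&0xFF=3A

Answer: 0x7ECD3A 7E CD 3A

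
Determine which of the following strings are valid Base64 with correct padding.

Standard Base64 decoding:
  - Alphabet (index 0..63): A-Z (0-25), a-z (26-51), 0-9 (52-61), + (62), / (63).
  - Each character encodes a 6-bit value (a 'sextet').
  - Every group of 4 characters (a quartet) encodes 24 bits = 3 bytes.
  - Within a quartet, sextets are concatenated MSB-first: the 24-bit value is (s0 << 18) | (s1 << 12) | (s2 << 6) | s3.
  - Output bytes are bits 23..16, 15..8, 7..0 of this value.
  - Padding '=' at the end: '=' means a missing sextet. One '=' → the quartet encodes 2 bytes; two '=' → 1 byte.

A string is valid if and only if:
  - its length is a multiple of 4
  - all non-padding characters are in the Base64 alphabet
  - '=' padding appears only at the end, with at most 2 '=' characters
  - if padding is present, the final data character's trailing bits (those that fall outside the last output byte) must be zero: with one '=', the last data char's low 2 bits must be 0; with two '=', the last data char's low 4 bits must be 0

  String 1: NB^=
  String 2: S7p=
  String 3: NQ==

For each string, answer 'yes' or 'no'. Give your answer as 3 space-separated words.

String 1: 'NB^=' → invalid (bad char(s): ['^'])
String 2: 'S7p=' → invalid (bad trailing bits)
String 3: 'NQ==' → valid

Answer: no no yes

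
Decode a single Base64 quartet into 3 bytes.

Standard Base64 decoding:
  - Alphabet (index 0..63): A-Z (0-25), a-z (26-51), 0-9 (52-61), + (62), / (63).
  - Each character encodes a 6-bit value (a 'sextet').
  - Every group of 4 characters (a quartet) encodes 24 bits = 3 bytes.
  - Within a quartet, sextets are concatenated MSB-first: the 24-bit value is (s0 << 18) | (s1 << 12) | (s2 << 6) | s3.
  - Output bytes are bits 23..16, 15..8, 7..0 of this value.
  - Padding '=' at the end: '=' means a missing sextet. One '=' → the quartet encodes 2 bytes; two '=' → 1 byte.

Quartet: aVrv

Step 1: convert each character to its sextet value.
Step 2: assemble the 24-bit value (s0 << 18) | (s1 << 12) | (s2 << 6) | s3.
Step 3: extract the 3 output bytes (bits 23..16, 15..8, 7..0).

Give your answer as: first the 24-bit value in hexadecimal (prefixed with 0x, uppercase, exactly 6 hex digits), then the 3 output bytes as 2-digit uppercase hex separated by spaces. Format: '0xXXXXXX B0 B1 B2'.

Sextets: a=26, V=21, r=43, v=47
24-bit: (26<<18) | (21<<12) | (43<<6) | 47
      = 0x680000 | 0x015000 | 0x000AC0 | 0x00002F
      = 0x695AEF
Bytes: (v>>16)&0xFF=69, (v>>8)&0xFF=5A, v&0xFF=EF

Answer: 0x695AEF 69 5A EF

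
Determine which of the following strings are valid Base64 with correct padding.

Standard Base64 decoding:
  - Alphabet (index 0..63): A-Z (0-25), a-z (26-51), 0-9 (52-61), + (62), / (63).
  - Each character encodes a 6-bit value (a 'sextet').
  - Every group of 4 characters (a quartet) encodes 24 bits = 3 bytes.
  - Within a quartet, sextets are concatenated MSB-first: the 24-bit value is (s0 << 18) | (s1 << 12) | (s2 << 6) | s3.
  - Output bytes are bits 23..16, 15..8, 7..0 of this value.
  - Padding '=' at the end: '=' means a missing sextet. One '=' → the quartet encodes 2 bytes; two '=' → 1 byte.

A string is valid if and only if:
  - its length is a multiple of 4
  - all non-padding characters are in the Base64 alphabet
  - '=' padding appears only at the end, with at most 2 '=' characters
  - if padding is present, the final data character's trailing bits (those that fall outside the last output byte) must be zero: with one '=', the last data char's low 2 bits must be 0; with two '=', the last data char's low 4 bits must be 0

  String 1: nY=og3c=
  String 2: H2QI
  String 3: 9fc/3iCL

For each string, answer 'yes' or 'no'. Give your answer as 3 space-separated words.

String 1: 'nY=og3c=' → invalid (bad char(s): ['=']; '=' in middle)
String 2: 'H2QI' → valid
String 3: '9fc/3iCL' → valid

Answer: no yes yes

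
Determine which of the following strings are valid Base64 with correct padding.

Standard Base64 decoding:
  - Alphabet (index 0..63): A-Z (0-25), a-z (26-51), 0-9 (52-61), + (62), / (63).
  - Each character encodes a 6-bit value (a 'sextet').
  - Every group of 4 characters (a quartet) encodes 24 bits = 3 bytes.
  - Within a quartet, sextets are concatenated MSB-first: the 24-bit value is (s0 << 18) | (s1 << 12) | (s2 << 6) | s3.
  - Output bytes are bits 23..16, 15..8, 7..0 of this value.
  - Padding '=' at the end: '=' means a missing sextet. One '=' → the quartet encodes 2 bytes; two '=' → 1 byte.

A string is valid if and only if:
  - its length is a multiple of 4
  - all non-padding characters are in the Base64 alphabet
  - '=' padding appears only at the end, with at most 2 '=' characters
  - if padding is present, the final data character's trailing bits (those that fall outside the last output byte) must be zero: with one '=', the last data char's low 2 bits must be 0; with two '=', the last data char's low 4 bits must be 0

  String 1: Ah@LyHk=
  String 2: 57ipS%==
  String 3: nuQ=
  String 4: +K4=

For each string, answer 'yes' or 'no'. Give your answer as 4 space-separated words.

String 1: 'Ah@LyHk=' → invalid (bad char(s): ['@'])
String 2: '57ipS%==' → invalid (bad char(s): ['%'])
String 3: 'nuQ=' → valid
String 4: '+K4=' → valid

Answer: no no yes yes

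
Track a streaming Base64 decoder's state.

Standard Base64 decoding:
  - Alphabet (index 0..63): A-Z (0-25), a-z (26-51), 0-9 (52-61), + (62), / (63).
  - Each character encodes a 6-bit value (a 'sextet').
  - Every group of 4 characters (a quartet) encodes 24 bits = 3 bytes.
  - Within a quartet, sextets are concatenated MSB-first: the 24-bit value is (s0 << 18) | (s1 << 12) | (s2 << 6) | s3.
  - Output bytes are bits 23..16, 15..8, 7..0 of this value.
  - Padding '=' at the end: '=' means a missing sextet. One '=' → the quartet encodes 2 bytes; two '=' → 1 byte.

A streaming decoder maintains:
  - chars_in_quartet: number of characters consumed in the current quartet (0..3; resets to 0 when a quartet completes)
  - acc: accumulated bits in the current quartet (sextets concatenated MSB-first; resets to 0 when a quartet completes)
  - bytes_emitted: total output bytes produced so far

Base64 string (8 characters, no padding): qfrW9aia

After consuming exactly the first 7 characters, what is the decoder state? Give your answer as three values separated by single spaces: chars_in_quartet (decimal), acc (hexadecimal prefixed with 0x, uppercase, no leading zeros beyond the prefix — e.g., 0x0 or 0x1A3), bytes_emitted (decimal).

Answer: 3 0x3D6A2 3

Derivation:
After char 0 ('q'=42): chars_in_quartet=1 acc=0x2A bytes_emitted=0
After char 1 ('f'=31): chars_in_quartet=2 acc=0xA9F bytes_emitted=0
After char 2 ('r'=43): chars_in_quartet=3 acc=0x2A7EB bytes_emitted=0
After char 3 ('W'=22): chars_in_quartet=4 acc=0xA9FAD6 -> emit A9 FA D6, reset; bytes_emitted=3
After char 4 ('9'=61): chars_in_quartet=1 acc=0x3D bytes_emitted=3
After char 5 ('a'=26): chars_in_quartet=2 acc=0xF5A bytes_emitted=3
After char 6 ('i'=34): chars_in_quartet=3 acc=0x3D6A2 bytes_emitted=3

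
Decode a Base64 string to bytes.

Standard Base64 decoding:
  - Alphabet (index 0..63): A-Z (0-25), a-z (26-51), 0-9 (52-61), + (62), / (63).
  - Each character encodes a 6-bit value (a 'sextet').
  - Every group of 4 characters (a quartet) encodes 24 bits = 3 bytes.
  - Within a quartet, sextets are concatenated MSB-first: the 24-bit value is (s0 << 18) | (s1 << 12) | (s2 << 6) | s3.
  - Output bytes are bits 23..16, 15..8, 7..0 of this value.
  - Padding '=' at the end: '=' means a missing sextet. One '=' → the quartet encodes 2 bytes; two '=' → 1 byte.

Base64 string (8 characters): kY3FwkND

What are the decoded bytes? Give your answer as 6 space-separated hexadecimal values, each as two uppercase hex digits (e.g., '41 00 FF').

Answer: 91 8D C5 C2 43 43

Derivation:
After char 0 ('k'=36): chars_in_quartet=1 acc=0x24 bytes_emitted=0
After char 1 ('Y'=24): chars_in_quartet=2 acc=0x918 bytes_emitted=0
After char 2 ('3'=55): chars_in_quartet=3 acc=0x24637 bytes_emitted=0
After char 3 ('F'=5): chars_in_quartet=4 acc=0x918DC5 -> emit 91 8D C5, reset; bytes_emitted=3
After char 4 ('w'=48): chars_in_quartet=1 acc=0x30 bytes_emitted=3
After char 5 ('k'=36): chars_in_quartet=2 acc=0xC24 bytes_emitted=3
After char 6 ('N'=13): chars_in_quartet=3 acc=0x3090D bytes_emitted=3
After char 7 ('D'=3): chars_in_quartet=4 acc=0xC24343 -> emit C2 43 43, reset; bytes_emitted=6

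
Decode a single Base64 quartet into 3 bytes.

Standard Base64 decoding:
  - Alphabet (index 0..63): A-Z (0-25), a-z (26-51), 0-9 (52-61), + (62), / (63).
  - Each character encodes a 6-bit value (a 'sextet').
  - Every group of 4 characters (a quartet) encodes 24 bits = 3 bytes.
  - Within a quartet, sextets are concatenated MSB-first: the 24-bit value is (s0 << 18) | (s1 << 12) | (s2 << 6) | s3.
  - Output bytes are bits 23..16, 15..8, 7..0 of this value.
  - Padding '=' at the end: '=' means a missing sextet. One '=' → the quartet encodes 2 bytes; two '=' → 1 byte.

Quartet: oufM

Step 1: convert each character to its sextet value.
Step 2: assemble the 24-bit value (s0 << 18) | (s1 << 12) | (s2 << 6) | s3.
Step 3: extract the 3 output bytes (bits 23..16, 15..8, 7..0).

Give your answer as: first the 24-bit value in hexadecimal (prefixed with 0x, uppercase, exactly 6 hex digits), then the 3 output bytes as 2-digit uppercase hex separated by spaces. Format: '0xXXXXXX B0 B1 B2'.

Answer: 0xA2E7CC A2 E7 CC

Derivation:
Sextets: o=40, u=46, f=31, M=12
24-bit: (40<<18) | (46<<12) | (31<<6) | 12
      = 0xA00000 | 0x02E000 | 0x0007C0 | 0x00000C
      = 0xA2E7CC
Bytes: (v>>16)&0xFF=A2, (v>>8)&0xFF=E7, v&0xFF=CC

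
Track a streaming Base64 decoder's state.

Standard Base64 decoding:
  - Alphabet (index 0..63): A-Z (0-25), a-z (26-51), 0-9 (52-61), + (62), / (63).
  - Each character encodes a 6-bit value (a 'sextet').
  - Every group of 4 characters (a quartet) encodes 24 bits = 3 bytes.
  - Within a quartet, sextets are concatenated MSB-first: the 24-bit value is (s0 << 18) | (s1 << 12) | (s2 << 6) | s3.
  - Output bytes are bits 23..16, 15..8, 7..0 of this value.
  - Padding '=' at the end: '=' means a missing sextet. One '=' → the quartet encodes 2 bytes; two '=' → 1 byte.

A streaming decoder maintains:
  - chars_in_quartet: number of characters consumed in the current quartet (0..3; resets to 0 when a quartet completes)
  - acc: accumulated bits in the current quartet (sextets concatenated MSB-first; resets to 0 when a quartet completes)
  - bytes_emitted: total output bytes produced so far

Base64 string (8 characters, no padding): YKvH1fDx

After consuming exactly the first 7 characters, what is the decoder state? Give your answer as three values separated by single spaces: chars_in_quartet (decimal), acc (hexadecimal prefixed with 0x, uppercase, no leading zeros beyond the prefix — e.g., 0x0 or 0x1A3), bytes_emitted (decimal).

Answer: 3 0x357C3 3

Derivation:
After char 0 ('Y'=24): chars_in_quartet=1 acc=0x18 bytes_emitted=0
After char 1 ('K'=10): chars_in_quartet=2 acc=0x60A bytes_emitted=0
After char 2 ('v'=47): chars_in_quartet=3 acc=0x182AF bytes_emitted=0
After char 3 ('H'=7): chars_in_quartet=4 acc=0x60ABC7 -> emit 60 AB C7, reset; bytes_emitted=3
After char 4 ('1'=53): chars_in_quartet=1 acc=0x35 bytes_emitted=3
After char 5 ('f'=31): chars_in_quartet=2 acc=0xD5F bytes_emitted=3
After char 6 ('D'=3): chars_in_quartet=3 acc=0x357C3 bytes_emitted=3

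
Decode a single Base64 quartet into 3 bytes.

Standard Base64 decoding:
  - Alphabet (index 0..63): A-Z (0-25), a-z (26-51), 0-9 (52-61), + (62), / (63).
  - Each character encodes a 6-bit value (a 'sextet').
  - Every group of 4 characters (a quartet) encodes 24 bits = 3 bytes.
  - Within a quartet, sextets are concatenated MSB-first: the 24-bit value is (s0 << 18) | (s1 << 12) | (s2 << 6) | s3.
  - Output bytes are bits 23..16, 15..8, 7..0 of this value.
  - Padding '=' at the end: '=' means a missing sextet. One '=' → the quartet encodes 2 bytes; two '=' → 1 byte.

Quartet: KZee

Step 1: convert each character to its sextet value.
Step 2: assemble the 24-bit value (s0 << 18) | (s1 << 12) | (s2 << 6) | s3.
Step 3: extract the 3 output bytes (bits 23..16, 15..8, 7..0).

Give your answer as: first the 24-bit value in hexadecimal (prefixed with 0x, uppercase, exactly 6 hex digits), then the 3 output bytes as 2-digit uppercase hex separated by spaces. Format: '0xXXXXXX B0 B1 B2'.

Answer: 0x29979E 29 97 9E

Derivation:
Sextets: K=10, Z=25, e=30, e=30
24-bit: (10<<18) | (25<<12) | (30<<6) | 30
      = 0x280000 | 0x019000 | 0x000780 | 0x00001E
      = 0x29979E
Bytes: (v>>16)&0xFF=29, (v>>8)&0xFF=97, v&0xFF=9E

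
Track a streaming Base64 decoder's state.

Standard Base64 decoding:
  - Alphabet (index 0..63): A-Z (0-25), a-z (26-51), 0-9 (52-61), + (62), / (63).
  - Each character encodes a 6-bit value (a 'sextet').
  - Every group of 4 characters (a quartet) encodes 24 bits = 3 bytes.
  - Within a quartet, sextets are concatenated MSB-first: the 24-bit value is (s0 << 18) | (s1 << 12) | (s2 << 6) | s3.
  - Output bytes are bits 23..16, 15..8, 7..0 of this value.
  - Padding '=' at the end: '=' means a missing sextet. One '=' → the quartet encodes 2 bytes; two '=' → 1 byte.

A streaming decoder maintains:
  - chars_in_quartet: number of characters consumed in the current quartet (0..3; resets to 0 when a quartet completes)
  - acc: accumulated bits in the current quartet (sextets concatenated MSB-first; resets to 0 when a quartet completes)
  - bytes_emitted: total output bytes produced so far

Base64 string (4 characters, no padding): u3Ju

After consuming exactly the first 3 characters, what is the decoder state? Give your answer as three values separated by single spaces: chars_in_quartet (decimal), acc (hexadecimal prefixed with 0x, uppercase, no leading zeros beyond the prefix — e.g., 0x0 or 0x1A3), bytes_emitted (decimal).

Answer: 3 0x2EDC9 0

Derivation:
After char 0 ('u'=46): chars_in_quartet=1 acc=0x2E bytes_emitted=0
After char 1 ('3'=55): chars_in_quartet=2 acc=0xBB7 bytes_emitted=0
After char 2 ('J'=9): chars_in_quartet=3 acc=0x2EDC9 bytes_emitted=0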